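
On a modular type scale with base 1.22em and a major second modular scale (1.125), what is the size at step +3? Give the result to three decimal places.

Each step on a modular scale multiplies by the ratio, so the size n steps from the base is base × ratioⁿ.
1.22 × 1.125³ = 1.22 × 1.42383 ≈ 1.737

1.737em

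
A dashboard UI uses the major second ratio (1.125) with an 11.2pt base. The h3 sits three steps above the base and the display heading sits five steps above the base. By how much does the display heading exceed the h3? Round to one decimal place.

Step 3: 11.2 × 1.125³ = 15.947pt
Step 5: 11.2 × 1.125⁵ = 20.183pt
Difference: 20.183 − 15.947 = 4.236pt

4.2pt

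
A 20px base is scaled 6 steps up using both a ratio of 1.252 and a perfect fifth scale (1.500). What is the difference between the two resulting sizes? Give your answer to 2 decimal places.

150.78px

At 1.252: 20.0 × 1.252⁶ = 77.0293px
Perfect fifth: 20.0 × 1.500⁶ = 227.8125px
Difference: 227.8125 − 77.0293 = 150.7832px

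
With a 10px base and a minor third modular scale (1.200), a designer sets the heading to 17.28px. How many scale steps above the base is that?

1.200ⁿ = 17.28 / 10 = 1.7280
n = ln(1.7280) / ln(1.200) = 0.5470 / 0.1823 ≈ 3.00

3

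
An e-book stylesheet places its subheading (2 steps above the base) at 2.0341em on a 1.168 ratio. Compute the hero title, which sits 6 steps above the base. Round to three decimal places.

3.786em

Moving from step +2 to step +6 is 4 steps up, so multiply by r⁴.
2.0341 × 1.168⁴ = 2.0341 × 1.86111 ≈ 3.786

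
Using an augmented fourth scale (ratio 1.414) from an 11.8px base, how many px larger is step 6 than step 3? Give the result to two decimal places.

60.95px

Step 3: 11.8 × 1.414³ = 33.3603px
Step 6: 11.8 × 1.414⁶ = 94.3145px
Difference: 94.3145 − 33.3603 = 60.9542px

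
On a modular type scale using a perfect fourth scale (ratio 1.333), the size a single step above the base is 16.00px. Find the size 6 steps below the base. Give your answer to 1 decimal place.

16.00 ÷ 1.333⁷ = 16.00 ÷ 7.47844 ≈ 2.139

2.1px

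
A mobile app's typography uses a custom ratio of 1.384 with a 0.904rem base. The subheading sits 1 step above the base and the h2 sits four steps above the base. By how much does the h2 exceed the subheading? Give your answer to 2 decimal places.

2.07rem

Step 1: 0.904 × 1.384 = 1.2511rem
Step 4: 0.904 × 1.384⁴ = 3.3168rem
Difference: 3.3168 − 1.2511 = 2.0657rem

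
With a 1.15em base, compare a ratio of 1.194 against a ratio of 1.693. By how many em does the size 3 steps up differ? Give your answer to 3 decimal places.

3.623em

At 1.194: 1.15 × 1.194³ = 1.95754em
At 1.693: 1.15 × 1.693³ = 5.58044em
Difference: 5.58044 − 1.95754 = 3.62290em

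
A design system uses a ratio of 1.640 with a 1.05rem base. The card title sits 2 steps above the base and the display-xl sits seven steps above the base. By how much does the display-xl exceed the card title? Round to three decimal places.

30.680rem

Step 2: 1.05 × 1.640² = 2.82408rem
Step 7: 1.05 × 1.640⁷ = 33.50397rem
Difference: 33.50397 − 2.82408 = 30.67989rem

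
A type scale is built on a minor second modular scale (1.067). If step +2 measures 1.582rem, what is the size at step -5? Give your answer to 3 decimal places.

1.005rem

1.582 ÷ 1.067⁷ = 1.582 ÷ 1.57453 ≈ 1.005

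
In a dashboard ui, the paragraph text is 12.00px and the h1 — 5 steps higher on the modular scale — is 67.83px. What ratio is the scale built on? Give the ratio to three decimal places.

1.414

The ratio satisfies 12.00 × r⁵ = 67.83, so r = (67.83 / 12.00)^(1/5).
r = 5.6525^(1/5) ≈ 1.4140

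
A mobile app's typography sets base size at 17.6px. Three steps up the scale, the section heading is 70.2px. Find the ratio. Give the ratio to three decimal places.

1.586

r³ = 70.2 / 17.6, so r = (70.2/17.6)^(1/3).
r = 3.9886^(1/3) ≈ 1.5859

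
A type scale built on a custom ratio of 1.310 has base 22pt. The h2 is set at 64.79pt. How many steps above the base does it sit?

4

1.310ⁿ = 64.79 / 22 = 2.9450
n = ln(2.9450) / ln(1.310) = 1.0801 / 0.2700 ≈ 4.00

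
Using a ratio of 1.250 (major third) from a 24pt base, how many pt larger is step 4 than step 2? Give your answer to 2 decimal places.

Step 2: 24.0 × 1.250² = 37.5000pt
Step 4: 24.0 × 1.250⁴ = 58.5938pt
Difference: 58.5938 − 37.5000 = 21.0938pt

21.09pt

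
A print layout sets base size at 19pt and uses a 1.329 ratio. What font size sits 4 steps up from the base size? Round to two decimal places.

Every step multiplies by the scale ratio.
19.0 × 1.329⁴ = 19.0 × 3.11961 ≈ 59.27

59.27pt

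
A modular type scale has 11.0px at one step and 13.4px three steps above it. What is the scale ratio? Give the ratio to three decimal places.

1.068

r³ = 13.4 / 11.0, so r = (13.4/11.0)^(1/3).
r = 1.2182^(1/3) ≈ 1.0680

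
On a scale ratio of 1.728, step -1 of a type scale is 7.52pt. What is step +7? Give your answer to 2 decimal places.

597.82pt

The gap is 7 − (-1) = 8 steps, so the factor is 1.728^8.
7.52 × 1.728⁸ = 7.52 × 79.49685 ≈ 597.816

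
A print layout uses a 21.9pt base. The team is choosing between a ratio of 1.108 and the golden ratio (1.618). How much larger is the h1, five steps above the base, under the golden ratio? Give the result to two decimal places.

206.28pt

At 1.108: 21.9 × 1.108⁵ = 36.5715pt
Golden ratio: 21.9 × 1.618⁵ = 242.8492pt
Difference: 242.8492 − 36.5715 = 206.2777pt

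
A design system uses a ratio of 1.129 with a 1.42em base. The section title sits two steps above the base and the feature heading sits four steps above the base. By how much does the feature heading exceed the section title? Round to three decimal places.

0.497em

Step 2: 1.42 × 1.129² = 1.80999em
Step 4: 1.42 × 1.129⁴ = 2.30709em
Difference: 2.30709 − 1.80999 = 0.49710em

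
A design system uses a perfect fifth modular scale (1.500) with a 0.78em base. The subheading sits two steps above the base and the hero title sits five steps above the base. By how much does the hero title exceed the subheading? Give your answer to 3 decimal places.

4.168em

Step 2: 0.78 × 1.500² = 1.75500em
Step 5: 0.78 × 1.500⁵ = 5.92313em
Difference: 5.92313 − 1.75500 = 4.16813em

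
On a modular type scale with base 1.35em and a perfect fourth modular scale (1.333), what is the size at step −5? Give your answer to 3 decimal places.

Each step on a modular scale multiplies by the ratio, so the size n steps from the base is base × ratioⁿ.
1.35 ÷ 1.333⁵ = 1.35 ÷ 4.20873 ≈ 0.321

0.321em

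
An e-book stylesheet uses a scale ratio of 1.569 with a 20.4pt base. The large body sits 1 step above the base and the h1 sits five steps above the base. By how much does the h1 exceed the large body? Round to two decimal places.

161.97pt

Step 1: 20.4 × 1.569 = 32.0076pt
Step 5: 20.4 × 1.569⁵ = 193.9746pt
Difference: 193.9746 − 32.0076 = 161.9670pt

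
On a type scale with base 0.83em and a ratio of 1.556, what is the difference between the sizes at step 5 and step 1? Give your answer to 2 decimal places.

Step 1: 0.83 × 1.556 = 1.2915em
Step 5: 0.83 × 1.556⁵ = 7.5705em
Difference: 7.5705 − 1.2915 = 6.2790em

6.28em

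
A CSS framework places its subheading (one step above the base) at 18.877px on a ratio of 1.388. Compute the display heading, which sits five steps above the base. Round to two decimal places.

The gap is 5 − (1) = 4 steps, so the factor is 1.388^4.
18.877 × 1.388⁴ = 18.877 × 3.71157 ≈ 70.063

70.06px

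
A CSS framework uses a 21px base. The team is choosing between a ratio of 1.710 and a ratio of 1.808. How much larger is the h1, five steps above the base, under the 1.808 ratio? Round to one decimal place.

At 1.710: 21.0 × 1.710⁵ = 307.043px
At 1.808: 21.0 × 1.808⁵ = 405.706px
Difference: 405.706 − 307.043 = 98.663px

98.7px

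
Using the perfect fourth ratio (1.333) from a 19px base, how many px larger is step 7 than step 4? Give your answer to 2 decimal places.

Step 4: 19.0 × 1.333⁴ = 59.9894px
Step 7: 19.0 × 1.333⁷ = 142.0904px
Difference: 142.0904 − 59.9894 = 82.1010px

82.10px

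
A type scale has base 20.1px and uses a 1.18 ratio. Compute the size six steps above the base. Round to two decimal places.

Each step on a modular scale multiplies by the ratio, so the size n steps from the base is base × ratioⁿ.
20.1 × 1.18⁶ = 20.1 × 2.69955 ≈ 54.26

54.26px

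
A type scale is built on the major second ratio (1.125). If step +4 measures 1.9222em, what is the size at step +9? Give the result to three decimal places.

3.464em

The gap is 9 − (4) = 5 steps, so the factor is 1.125^5.
1.9222 × 1.125⁵ = 1.9222 × 1.80203 ≈ 3.464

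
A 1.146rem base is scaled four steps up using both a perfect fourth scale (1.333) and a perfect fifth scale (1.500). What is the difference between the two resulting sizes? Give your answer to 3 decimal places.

Perfect fourth: 1.146 × 1.333⁴ = 3.61831rem
Perfect fifth: 1.146 × 1.500⁴ = 5.80162rem
Difference: 5.80162 − 3.61831 = 2.18331rem

2.183rem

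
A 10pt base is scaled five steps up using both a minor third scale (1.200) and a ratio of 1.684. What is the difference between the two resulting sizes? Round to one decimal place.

Minor third: 10.0 × 1.200⁵ = 24.883pt
At 1.684: 10.0 × 1.684⁵ = 135.429pt
Difference: 135.429 − 24.883 = 110.546pt

110.5pt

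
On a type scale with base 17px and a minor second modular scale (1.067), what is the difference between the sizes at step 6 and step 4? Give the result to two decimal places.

3.05px

Step 4: 17.0 × 1.067⁴ = 22.0347px
Step 6: 17.0 × 1.067⁶ = 25.0862px
Difference: 25.0862 − 22.0347 = 3.0515px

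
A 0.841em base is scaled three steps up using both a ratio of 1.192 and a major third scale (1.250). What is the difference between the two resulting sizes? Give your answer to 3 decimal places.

At 1.192: 0.841 × 1.192³ = 1.42438em
Major third: 0.841 × 1.250³ = 1.64258em
Difference: 1.64258 − 1.42438 = 0.21820em

0.218em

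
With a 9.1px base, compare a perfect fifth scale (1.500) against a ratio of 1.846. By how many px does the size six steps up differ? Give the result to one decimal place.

256.5px

Perfect fifth: 9.1 × 1.500⁶ = 103.655px
At 1.846: 9.1 × 1.846⁶ = 360.107px
Difference: 360.107 − 103.655 = 256.452px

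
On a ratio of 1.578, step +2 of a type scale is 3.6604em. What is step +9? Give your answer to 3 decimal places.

3.6604 × 1.578⁷ = 3.6604 × 24.36402 ≈ 89.182

89.182em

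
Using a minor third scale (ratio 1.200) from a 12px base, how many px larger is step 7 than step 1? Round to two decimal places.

Step 1: 12.0 × 1.200 = 14.4000px
Step 7: 12.0 × 1.200⁷ = 42.9982px
Difference: 42.9982 − 14.4000 = 28.5982px

28.60px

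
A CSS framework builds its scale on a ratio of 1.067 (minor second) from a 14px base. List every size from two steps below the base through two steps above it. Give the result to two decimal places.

Step -2: 14.0 ÷ 1.067² = 12.30
Step -1: 14.0 ÷ 1.067 = 13.12
Step 0: 14px
Step 1: 14.0 × 1.067 = 14.94
Step 2: 14.0 × 1.067² = 15.94

12.30px, 13.12px, 14.00px, 14.94px, 15.94px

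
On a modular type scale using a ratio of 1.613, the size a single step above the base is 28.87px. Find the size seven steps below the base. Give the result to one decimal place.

28.87 ÷ 1.613⁸ = 28.87 ÷ 45.82209 ≈ 0.630

0.6px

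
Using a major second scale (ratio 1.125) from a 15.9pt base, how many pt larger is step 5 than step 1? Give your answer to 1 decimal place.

Step 1: 15.9 × 1.125 = 17.887pt
Step 5: 15.9 × 1.125⁵ = 28.652pt
Difference: 28.652 − 17.887 = 10.765pt

10.8pt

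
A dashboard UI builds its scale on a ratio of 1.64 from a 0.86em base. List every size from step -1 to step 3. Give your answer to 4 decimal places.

Step -1: 0.86 ÷ 1.64 = 0.5244
Step 0: 0.86em
Step 1: 0.86 × 1.64 = 1.4104
Step 2: 0.86 × 1.64² = 2.3131
Step 3: 0.86 × 1.64³ = 3.7934

0.5244em, 0.8600em, 1.4104em, 2.3131em, 3.7934em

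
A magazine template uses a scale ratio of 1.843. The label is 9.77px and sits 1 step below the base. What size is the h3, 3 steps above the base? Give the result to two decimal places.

Moving from step -1 to step +3 is 4 steps up, so multiply by r⁴.
9.77 × 1.843⁴ = 9.77 × 11.53722 ≈ 112.719

112.72px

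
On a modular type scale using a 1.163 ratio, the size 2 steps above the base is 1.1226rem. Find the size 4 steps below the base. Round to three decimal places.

0.454rem

1.1226 ÷ 1.163⁶ = 1.1226 ÷ 2.47445 ≈ 0.454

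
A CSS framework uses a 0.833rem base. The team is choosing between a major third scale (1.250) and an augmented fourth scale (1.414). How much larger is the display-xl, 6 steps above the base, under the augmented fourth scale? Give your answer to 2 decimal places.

3.48rem

Major third: 0.833 × 1.250⁶ = 3.1776rem
Augmented fourth: 0.833 × 1.414⁶ = 6.6580rem
Difference: 6.6580 − 3.1776 = 3.4804rem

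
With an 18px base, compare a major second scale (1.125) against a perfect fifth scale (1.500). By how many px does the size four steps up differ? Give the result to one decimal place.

Major second: 18.0 × 1.125⁴ = 28.833px
Perfect fifth: 18.0 × 1.500⁴ = 91.125px
Difference: 91.125 − 28.833 = 62.292px

62.3px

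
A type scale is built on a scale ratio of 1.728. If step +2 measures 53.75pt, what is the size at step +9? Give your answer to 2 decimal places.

2472.78pt

Moving from step +2 to step +9 is 7 steps up, so multiply by r⁷.
53.75 × 1.728⁷ = 53.75 × 46.00512 ≈ 2472.775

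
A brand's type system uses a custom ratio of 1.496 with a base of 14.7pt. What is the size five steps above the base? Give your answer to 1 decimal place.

A modular type scale is a geometric sequence: sizeₙ = base × rⁿ.
14.7 × 1.496⁵ = 14.7 × 7.49304 ≈ 110.15

110.1pt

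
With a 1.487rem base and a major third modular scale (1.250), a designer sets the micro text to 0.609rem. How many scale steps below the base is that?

1.250ⁿ = 1.487 / 0.609 = 2.4417
n = ln(2.4417) / ln(1.250) = 0.8927 / 0.2231 ≈ 4.00

4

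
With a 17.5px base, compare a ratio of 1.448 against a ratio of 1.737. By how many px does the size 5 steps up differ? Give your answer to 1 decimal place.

165.3px

At 1.448: 17.5 × 1.448⁵ = 111.399px
At 1.737: 17.5 × 1.737⁵ = 276.718px
Difference: 276.718 − 111.399 = 165.319px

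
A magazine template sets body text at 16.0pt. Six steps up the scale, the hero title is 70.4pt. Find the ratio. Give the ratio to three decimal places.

1.280

r⁶ = 70.4 / 16.0, so r = (70.4/16.0)^(1/6).
r = 4.4000^(1/6) ≈ 1.2801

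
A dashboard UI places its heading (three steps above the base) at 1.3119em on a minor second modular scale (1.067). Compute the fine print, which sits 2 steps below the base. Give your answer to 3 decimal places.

1.3119 ÷ 1.067⁵ = 1.3119 ÷ 1.38300 ≈ 0.949

0.949em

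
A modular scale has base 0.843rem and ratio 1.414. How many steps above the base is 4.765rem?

5

1.414ⁿ = 4.765 / 0.843 = 5.6524
n = ln(5.6524) / ln(1.414) = 1.7321 / 0.3464 ≈ 5.00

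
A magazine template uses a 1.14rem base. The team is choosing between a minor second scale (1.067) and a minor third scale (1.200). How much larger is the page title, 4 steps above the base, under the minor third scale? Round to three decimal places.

0.886rem

Minor second: 1.14 × 1.067⁴ = 1.47762rem
Minor third: 1.14 × 1.200⁴ = 2.36390rem
Difference: 2.36390 − 1.47762 = 0.88628rem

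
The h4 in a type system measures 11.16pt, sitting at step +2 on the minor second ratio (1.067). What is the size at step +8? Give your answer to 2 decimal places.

The gap is 8 − (2) = 6 steps, so the factor is 1.067^6.
11.16 × 1.067⁶ = 11.16 × 1.47566 ≈ 16.468

16.47pt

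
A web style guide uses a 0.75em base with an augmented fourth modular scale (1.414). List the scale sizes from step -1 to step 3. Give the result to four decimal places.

0.5304em, 0.7500em, 1.0605em, 1.4995em, 2.1204em

Step -1: 0.75 ÷ 1.414 = 0.5304
Step 0: 0.75em
Step 1: 0.75 × 1.414 = 1.0605
Step 2: 0.75 × 1.414² = 1.4995
Step 3: 0.75 × 1.414³ = 2.1204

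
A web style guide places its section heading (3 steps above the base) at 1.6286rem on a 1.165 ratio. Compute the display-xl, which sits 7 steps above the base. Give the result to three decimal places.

The gap is 7 − (3) = 4 steps, so the factor is 1.165^4.
1.6286 × 1.165⁴ = 1.6286 × 1.84206 ≈ 3.000

3.000rem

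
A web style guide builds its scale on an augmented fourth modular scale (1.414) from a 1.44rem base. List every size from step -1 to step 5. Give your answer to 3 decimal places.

Step -1: 1.44 ÷ 1.414 = 1.018
Step 0: 1.44rem
Step 1: 1.44 × 1.414 = 2.036
Step 2: 1.44 × 1.414² = 2.879
Step 3: 1.44 × 1.414³ = 4.071
Step 4: 1.44 × 1.414⁴ = 5.757
Step 5: 1.44 × 1.414⁵ = 8.140

1.018rem, 1.440rem, 2.036rem, 2.879rem, 4.071rem, 5.757rem, 8.140rem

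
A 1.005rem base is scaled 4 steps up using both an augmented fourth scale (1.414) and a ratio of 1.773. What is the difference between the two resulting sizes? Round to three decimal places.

5.914rem

Augmented fourth: 1.005 × 1.414⁴ = 4.01757rem
At 1.773: 1.005 × 1.773⁴ = 9.93118rem
Difference: 9.93118 − 4.01757 = 5.91361rem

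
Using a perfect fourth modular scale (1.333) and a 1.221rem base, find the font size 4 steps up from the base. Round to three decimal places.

3.855rem

Every step multiplies by the scale ratio.
1.221 × 1.333⁴ = 1.221 × 3.15733 ≈ 3.855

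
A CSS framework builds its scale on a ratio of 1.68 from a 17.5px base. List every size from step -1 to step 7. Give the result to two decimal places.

Step -1: 17.5 ÷ 1.68 = 10.42
Step 0: 17.5px
Step 1: 17.5 × 1.68 = 29.40
Step 2: 17.5 × 1.68² = 49.39
Step 3: 17.5 × 1.68³ = 82.98
Step 4: 17.5 × 1.68⁴ = 139.40
Step 5: 17.5 × 1.68⁵ = 234.20
Step 6: 17.5 × 1.68⁶ = 393.45
Step 7: 17.5 × 1.68⁷ = 661.00

10.42px, 17.50px, 29.40px, 49.39px, 82.98px, 139.40px, 234.20px, 393.45px, 661.00px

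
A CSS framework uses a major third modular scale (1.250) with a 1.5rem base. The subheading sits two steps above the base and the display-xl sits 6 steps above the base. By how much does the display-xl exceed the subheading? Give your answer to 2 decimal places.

Step 2: 1.5 × 1.250² = 2.3438rem
Step 6: 1.5 × 1.250⁶ = 5.7220rem
Difference: 5.7220 − 2.3438 = 3.3782rem

3.38rem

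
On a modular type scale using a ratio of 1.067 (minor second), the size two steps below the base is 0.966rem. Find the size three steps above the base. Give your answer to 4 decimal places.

1.3360rem

0.966 × 1.067⁵ = 0.966 × 1.38300 ≈ 1.3360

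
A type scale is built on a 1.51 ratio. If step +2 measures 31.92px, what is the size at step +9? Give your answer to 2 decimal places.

31.92 × 1.51⁷ = 31.92 × 17.89941 ≈ 571.349

571.35px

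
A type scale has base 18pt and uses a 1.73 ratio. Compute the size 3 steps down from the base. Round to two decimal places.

18.0 ÷ 1.73³ = 18.0 ÷ 5.17772 ≈ 3.48

3.48pt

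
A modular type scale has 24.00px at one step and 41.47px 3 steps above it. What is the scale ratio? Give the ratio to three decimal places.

r³ = 41.47 / 24.00, so r = (41.47/24.00)^(1/3).
r = 1.7279^(1/3) ≈ 1.2000

1.200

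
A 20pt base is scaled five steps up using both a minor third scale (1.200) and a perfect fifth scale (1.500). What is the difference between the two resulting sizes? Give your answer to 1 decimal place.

102.1pt

Minor third: 20.0 × 1.200⁵ = 49.766pt
Perfect fifth: 20.0 × 1.500⁵ = 151.875pt
Difference: 151.875 − 49.766 = 102.109pt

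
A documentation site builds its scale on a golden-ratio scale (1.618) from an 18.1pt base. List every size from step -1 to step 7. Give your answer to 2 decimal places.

11.19pt, 18.10pt, 29.29pt, 47.38pt, 76.67pt, 124.05pt, 200.71pt, 324.75pt, 525.45pt

Step -1: 18.1 ÷ 1.618 = 11.19
Step 0: 18.1pt
Step 1: 18.1 × 1.618 = 29.29
Step 2: 18.1 × 1.618² = 47.38
Step 3: 18.1 × 1.618³ = 76.67
Step 4: 18.1 × 1.618⁴ = 124.05
Step 5: 18.1 × 1.618⁵ = 200.71
Step 6: 18.1 × 1.618⁶ = 324.75
Step 7: 18.1 × 1.618⁷ = 525.45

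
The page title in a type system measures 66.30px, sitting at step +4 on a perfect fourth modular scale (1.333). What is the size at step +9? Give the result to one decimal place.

279.0px

The gap is 9 − (4) = 5 steps, so the factor is 1.333^5.
66.30 × 1.333⁵ = 66.30 × 4.20873 ≈ 279.039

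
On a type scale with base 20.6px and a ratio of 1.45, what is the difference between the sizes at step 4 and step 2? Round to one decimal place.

47.8px

Step 2: 20.6 × 1.45² = 43.312px
Step 4: 20.6 × 1.45⁴ = 91.062px
Difference: 91.062 − 43.312 = 47.750px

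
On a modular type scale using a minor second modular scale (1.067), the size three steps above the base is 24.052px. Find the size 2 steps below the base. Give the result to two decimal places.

24.052 ÷ 1.067⁵ = 24.052 ÷ 1.38300 ≈ 17.391

17.39px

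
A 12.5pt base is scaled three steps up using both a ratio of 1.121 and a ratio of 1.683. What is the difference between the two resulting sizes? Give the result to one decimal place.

42.0pt

At 1.121: 12.5 × 1.121³ = 17.609pt
At 1.683: 12.5 × 1.683³ = 59.588pt
Difference: 59.588 − 17.609 = 41.979pt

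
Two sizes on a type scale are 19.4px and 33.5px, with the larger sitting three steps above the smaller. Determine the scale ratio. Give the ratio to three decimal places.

r³ = 33.5 / 19.4, so r = (33.5/19.4)^(1/3).
r = 1.7268^(1/3) ≈ 1.1997

1.200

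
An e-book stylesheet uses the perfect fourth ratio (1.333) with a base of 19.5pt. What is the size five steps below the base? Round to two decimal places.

A modular type scale is a geometric sequence: sizeₙ = base × rⁿ.
19.5 ÷ 1.333⁵ = 19.5 ÷ 4.20873 ≈ 4.63

4.63pt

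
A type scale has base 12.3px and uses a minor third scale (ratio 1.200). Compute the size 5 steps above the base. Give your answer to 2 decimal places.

Each step on a modular scale multiplies by the ratio, so the size n steps from the base is base × ratioⁿ.
12.3 × 1.200⁵ = 12.3 × 2.48832 ≈ 30.61

30.61px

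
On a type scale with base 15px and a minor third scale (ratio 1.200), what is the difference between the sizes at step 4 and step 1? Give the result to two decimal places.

13.10px

Step 1: 15.0 × 1.200 = 18.0000px
Step 4: 15.0 × 1.200⁴ = 31.1040px
Difference: 31.1040 − 18.0000 = 13.1040px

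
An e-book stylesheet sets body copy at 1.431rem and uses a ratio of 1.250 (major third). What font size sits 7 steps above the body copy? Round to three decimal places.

1.431 × 1.250⁷ = 1.431 × 4.76837 ≈ 6.824

6.824rem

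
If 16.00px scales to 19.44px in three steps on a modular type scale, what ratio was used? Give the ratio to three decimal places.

r³ = 19.44 / 16.00, so r = (19.44/16.00)^(1/3).
r = 1.2150^(1/3) ≈ 1.0671

1.067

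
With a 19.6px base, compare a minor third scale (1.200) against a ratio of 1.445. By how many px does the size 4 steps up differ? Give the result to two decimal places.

44.81px

Minor third: 19.6 × 1.200⁴ = 40.6426px
At 1.445: 19.6 × 1.445⁴ = 85.4530px
Difference: 85.4530 − 40.6426 = 44.8104px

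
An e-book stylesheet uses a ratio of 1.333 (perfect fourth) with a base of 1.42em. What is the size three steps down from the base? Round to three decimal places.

1.42 ÷ 1.333³ = 1.42 ÷ 2.36859 ≈ 0.600

0.600em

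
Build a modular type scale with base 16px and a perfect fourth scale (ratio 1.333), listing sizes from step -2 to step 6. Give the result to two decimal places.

Step -2: 16.0 ÷ 1.333² = 9.00
Step -1: 16.0 ÷ 1.333 = 12.00
Step 0: 16px
Step 1: 16.0 × 1.333 = 21.33
Step 2: 16.0 × 1.333² = 28.43
Step 3: 16.0 × 1.333³ = 37.90
Step 4: 16.0 × 1.333⁴ = 50.52
Step 5: 16.0 × 1.333⁵ = 67.34
Step 6: 16.0 × 1.333⁶ = 89.76

9.00px, 12.00px, 16.00px, 21.33px, 28.43px, 37.90px, 50.52px, 67.34px, 89.76px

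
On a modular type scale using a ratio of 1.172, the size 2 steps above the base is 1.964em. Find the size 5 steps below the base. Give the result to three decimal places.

0.647em

1.964 ÷ 1.172⁷ = 1.964 ÷ 3.03734 ≈ 0.647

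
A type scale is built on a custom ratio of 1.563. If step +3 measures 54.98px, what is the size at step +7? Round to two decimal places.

328.13px

Moving from step +3 to step +7 is 4 steps up, so multiply by r⁴.
54.98 × 1.563⁴ = 54.98 × 5.96810 ≈ 328.126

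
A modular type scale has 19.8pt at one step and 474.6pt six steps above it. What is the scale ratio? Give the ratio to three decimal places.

1.698

r⁶ = 474.6 / 19.8, so r = (474.6/19.8)^(1/6).
r = 23.9697^(1/6) ≈ 1.6980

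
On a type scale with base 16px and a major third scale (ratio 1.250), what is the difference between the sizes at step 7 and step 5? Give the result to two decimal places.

Step 5: 16.0 × 1.250⁵ = 48.8281px
Step 7: 16.0 × 1.250⁷ = 76.2939px
Difference: 76.2939 − 48.8281 = 27.4658px

27.47px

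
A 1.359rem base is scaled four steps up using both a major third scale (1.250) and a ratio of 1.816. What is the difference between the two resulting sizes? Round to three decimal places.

11.462rem

Major third: 1.359 × 1.250⁴ = 3.31787rem
At 1.816: 1.359 × 1.816⁴ = 14.78029rem
Difference: 14.78029 − 3.31787 = 11.46242rem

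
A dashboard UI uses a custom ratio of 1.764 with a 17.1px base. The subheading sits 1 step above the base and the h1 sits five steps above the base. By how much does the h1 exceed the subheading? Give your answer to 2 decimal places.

261.91px

Step 1: 17.1 × 1.764 = 30.1644px
Step 5: 17.1 × 1.764⁵ = 292.0714px
Difference: 292.0714 − 30.1644 = 261.9070px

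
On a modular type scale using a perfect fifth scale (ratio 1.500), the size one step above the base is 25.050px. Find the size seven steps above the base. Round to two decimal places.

285.34px

25.050 × 1.500⁶ = 25.050 × 11.39062 ≈ 285.335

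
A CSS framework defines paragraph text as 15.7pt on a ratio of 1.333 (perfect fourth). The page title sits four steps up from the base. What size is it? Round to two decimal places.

49.57pt

15.7 × 1.333⁴ = 15.7 × 3.15733 ≈ 49.57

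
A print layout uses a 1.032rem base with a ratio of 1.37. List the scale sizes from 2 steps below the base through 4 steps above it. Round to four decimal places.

0.5498rem, 0.7533rem, 1.0320rem, 1.4138rem, 1.9370rem, 2.6536rem, 3.6355rem

Step -2: 1.032 ÷ 1.37² = 0.5498
Step -1: 1.032 ÷ 1.37 = 0.7533
Step 0: 1.032rem
Step 1: 1.032 × 1.37 = 1.4138
Step 2: 1.032 × 1.37² = 1.9370
Step 3: 1.032 × 1.37³ = 2.6536
Step 4: 1.032 × 1.37⁴ = 3.6355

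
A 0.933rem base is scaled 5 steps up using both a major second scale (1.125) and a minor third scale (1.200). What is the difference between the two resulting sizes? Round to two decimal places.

Major second: 0.933 × 1.125⁵ = 1.6813rem
Minor third: 0.933 × 1.200⁵ = 2.3216rem
Difference: 2.3216 − 1.6813 = 0.6403rem

0.64rem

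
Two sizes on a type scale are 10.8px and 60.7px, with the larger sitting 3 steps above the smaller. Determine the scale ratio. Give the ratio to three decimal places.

r³ = 60.7 / 10.8, so r = (60.7/10.8)^(1/3).
r = 5.6204^(1/3) ≈ 1.7780

1.778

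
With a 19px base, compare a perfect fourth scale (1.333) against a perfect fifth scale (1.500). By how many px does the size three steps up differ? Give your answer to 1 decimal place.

Perfect fourth: 19.0 × 1.333³ = 45.003px
Perfect fifth: 19.0 × 1.500³ = 64.125px
Difference: 64.125 − 45.003 = 19.122px

19.1px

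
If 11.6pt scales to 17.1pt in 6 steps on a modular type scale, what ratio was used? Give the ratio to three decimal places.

r⁶ = 17.1 / 11.6, so r = (17.1/11.6)^(1/6).
r = 1.4741^(1/6) ≈ 1.0668

1.067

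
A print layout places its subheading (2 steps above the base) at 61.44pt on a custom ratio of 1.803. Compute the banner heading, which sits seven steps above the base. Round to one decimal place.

61.44 × 1.803⁵ = 61.44 × 19.05367 ≈ 1170.657

1170.7pt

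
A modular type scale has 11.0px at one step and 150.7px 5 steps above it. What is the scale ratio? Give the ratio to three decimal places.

1.688

r⁵ = 150.7 / 11.0, so r = (150.7/11.0)^(1/5).
r = 13.7000^(1/5) ≈ 1.6879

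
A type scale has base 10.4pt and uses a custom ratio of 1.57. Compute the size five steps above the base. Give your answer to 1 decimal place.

Every step multiplies by the scale ratio.
10.4 × 1.57⁵ = 10.4 × 9.53890 ≈ 99.20

99.2pt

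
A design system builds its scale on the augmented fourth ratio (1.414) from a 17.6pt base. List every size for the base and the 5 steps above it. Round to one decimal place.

17.6pt, 24.9pt, 35.2pt, 49.8pt, 70.4pt, 99.5pt

Step 0: 17.6pt
Step 1: 17.6 × 1.414 = 24.9
Step 2: 17.6 × 1.414² = 35.2
Step 3: 17.6 × 1.414³ = 49.8
Step 4: 17.6 × 1.414⁴ = 70.4
Step 5: 17.6 × 1.414⁵ = 99.5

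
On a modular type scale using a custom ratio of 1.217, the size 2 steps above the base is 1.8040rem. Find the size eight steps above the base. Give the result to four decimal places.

5.8611rem

1.8040 × 1.217⁶ = 1.8040 × 3.24895 ≈ 5.8611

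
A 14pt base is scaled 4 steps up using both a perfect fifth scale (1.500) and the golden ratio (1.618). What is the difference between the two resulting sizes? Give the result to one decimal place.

Perfect fifth: 14.0 × 1.500⁴ = 70.875pt
Golden ratio: 14.0 × 1.618⁴ = 95.949pt
Difference: 95.949 − 70.875 = 25.074pt

25.1pt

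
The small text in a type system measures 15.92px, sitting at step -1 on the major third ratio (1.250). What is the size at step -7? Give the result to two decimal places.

The gap is -7 − (-1) = -6 steps, so the factor is 1.250^-6.
15.92 ÷ 1.250⁶ = 15.92 ÷ 3.81470 ≈ 4.173

4.17px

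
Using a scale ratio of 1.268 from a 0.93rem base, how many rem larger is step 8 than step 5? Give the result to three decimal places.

Step 5: 0.93 × 1.268⁵ = 3.04845rem
Step 8: 0.93 × 1.268⁸ = 6.21494rem
Difference: 6.21494 − 3.04845 = 3.16649rem

3.166rem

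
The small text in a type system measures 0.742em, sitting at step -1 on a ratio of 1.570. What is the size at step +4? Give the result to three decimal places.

The gap is 4 − (-1) = 5 steps, so the factor is 1.570^5.
0.742 × 1.570⁵ = 0.742 × 9.53890 ≈ 7.078

7.078em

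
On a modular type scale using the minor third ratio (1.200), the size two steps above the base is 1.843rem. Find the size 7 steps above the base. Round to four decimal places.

4.5860rem

1.843 × 1.200⁵ = 1.843 × 2.48832 ≈ 4.5860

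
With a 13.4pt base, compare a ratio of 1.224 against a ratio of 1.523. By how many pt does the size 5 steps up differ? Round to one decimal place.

73.0pt

At 1.224: 13.4 × 1.224⁵ = 36.814pt
At 1.523: 13.4 × 1.523⁵ = 109.800pt
Difference: 109.800 − 36.814 = 72.986pt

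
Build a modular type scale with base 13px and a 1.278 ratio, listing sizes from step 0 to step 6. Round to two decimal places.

Step 0: 13px
Step 1: 13.0 × 1.278 = 16.61
Step 2: 13.0 × 1.278² = 21.23
Step 3: 13.0 × 1.278³ = 27.14
Step 4: 13.0 × 1.278⁴ = 34.68
Step 5: 13.0 × 1.278⁵ = 44.32
Step 6: 13.0 × 1.278⁶ = 56.64

13.00px, 16.61px, 21.23px, 27.14px, 34.68px, 44.32px, 56.64px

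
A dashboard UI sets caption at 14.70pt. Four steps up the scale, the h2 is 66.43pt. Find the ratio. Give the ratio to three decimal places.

The ratio satisfies 14.70 × r⁴ = 66.43, so r = (66.43 / 14.70)^(1/4).
r = 4.5190^(1/4) ≈ 1.4580

1.458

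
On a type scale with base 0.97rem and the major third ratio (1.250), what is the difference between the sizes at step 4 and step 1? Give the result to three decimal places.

1.156rem

Step 1: 0.97 × 1.250 = 1.21250rem
Step 4: 0.97 × 1.250⁴ = 2.36816rem
Difference: 2.36816 − 1.21250 = 1.15566rem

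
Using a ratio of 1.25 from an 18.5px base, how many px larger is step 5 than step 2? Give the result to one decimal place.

27.6px

Step 2: 18.5 × 1.25² = 28.906px
Step 5: 18.5 × 1.25⁵ = 56.458px
Difference: 56.458 − 28.906 = 27.552px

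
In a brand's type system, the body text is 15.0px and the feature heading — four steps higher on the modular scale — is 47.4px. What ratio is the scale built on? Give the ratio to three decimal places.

The ratio satisfies 15.0 × r⁴ = 47.4, so r = (47.4 / 15.0)^(1/4).
r = 3.1600^(1/4) ≈ 1.3333

1.333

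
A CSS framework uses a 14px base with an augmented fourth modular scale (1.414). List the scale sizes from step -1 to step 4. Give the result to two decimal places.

9.90px, 14.00px, 19.80px, 27.99px, 39.58px, 55.97px

Step -1: 14.0 ÷ 1.414 = 9.90
Step 0: 14px
Step 1: 14.0 × 1.414 = 19.80
Step 2: 14.0 × 1.414² = 27.99
Step 3: 14.0 × 1.414³ = 39.58
Step 4: 14.0 × 1.414⁴ = 55.97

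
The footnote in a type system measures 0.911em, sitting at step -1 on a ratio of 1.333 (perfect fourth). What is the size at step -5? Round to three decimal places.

The gap is -5 − (-1) = -4 steps, so the factor is 1.333^-4.
0.911 ÷ 1.333⁴ = 0.911 ÷ 3.15733 ≈ 0.289

0.289em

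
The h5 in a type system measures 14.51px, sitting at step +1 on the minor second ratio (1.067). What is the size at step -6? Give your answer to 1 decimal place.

9.2px

14.51 ÷ 1.067⁷ = 14.51 ÷ 1.57453 ≈ 9.215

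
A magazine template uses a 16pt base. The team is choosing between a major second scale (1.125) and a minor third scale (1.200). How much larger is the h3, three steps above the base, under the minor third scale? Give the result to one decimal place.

4.9pt

Major second: 16.0 × 1.125³ = 22.781pt
Minor third: 16.0 × 1.200³ = 27.648pt
Difference: 27.648 − 22.781 = 4.867pt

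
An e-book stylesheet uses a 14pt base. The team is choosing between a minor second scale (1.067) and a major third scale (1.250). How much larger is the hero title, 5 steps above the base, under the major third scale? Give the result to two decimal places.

23.36pt

Minor second: 14.0 × 1.067⁵ = 19.3620pt
Major third: 14.0 × 1.250⁵ = 42.7246pt
Difference: 42.7246 − 19.3620 = 23.3626pt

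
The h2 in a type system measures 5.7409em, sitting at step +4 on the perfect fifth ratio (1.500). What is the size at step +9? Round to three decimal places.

Moving from step +4 to step +9 is 5 steps up, so multiply by r⁵.
5.7409 × 1.500⁵ = 5.7409 × 7.59375 ≈ 43.595

43.595em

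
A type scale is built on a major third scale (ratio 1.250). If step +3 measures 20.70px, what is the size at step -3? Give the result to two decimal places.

20.70 ÷ 1.250⁶ = 20.70 ÷ 3.81470 ≈ 5.426

5.43px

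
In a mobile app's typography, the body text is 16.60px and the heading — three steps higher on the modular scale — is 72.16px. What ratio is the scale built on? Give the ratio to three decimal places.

r³ = 72.16 / 16.60, so r = (72.16/16.60)^(1/3).
r = 4.3470^(1/3) ≈ 1.6320

1.632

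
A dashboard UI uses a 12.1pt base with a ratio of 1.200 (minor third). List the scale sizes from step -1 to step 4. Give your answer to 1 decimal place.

Step -1: 12.1 ÷ 1.200 = 10.1
Step 0: 12.1pt
Step 1: 12.1 × 1.200 = 14.5
Step 2: 12.1 × 1.200² = 17.4
Step 3: 12.1 × 1.200³ = 20.9
Step 4: 12.1 × 1.200⁴ = 25.1

10.1pt, 12.1pt, 14.5pt, 17.4pt, 20.9pt, 25.1pt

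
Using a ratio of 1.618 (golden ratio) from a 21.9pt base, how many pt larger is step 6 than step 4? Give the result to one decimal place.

Step 4: 21.9 × 1.618⁴ = 150.092pt
Step 6: 21.9 × 1.618⁶ = 392.930pt
Difference: 392.930 − 150.092 = 242.838pt

242.8pt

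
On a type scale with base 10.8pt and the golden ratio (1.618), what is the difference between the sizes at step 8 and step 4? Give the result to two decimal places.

433.27pt

Step 4: 10.8 × 1.618⁴ = 74.0181pt
Step 8: 10.8 × 1.618⁸ = 507.2849pt
Difference: 507.2849 − 74.0181 = 433.2668pt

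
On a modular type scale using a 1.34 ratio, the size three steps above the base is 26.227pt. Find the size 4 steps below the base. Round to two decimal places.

Moving from step +3 to step -4 is 7 steps down, so divide by r⁷.
26.227 ÷ 1.34⁷ = 26.227 ÷ 7.75771 ≈ 3.381

3.38pt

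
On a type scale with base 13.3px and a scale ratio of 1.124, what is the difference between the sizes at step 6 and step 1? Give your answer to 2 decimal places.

Step 1: 13.3 × 1.124 = 14.9492px
Step 6: 13.3 × 1.124⁶ = 26.8194px
Difference: 26.8194 − 14.9492 = 11.8702px

11.87px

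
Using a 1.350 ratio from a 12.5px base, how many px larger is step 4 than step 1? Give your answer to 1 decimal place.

24.6px

Step 1: 12.5 × 1.350 = 16.875px
Step 4: 12.5 × 1.350⁴ = 41.519px
Difference: 41.519 − 16.875 = 24.644px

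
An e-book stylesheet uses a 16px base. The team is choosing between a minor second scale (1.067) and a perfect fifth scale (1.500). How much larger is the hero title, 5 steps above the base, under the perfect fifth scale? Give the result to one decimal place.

99.4px

Minor second: 16.0 × 1.067⁵ = 22.128px
Perfect fifth: 16.0 × 1.500⁵ = 121.500px
Difference: 121.500 − 22.128 = 99.372px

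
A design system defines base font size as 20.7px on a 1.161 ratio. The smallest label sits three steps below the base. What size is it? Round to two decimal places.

13.23px

Every step multiplies by the scale ratio.
20.7 ÷ 1.161³ = 20.7 ÷ 1.56494 ≈ 13.23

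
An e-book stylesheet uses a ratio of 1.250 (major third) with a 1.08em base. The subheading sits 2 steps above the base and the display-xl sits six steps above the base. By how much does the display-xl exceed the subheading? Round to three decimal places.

2.432em

Step 2: 1.08 × 1.250² = 1.68750em
Step 6: 1.08 × 1.250⁶ = 4.11987em
Difference: 4.11987 − 1.68750 = 2.43237em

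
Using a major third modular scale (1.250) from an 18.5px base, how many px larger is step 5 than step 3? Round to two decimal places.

Step 3: 18.5 × 1.250³ = 36.1328px
Step 5: 18.5 × 1.250⁵ = 56.4575px
Difference: 56.4575 − 36.1328 = 20.3247px

20.32px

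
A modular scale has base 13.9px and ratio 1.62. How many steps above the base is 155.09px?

5

1.62ⁿ = 155.09 / 13.9 = 11.1576
n = ln(11.1576) / ln(1.62) = 2.4121 / 0.4824 ≈ 5.00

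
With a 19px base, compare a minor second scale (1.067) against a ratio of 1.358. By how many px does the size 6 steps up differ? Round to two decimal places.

91.13px

Minor second: 19.0 × 1.067⁶ = 28.0376px
At 1.358: 19.0 × 1.358⁶ = 119.1660px
Difference: 119.1660 − 28.0376 = 91.1284px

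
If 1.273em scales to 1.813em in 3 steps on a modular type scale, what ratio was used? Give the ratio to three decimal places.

The ratio satisfies 1.273 × r³ = 1.813, so r = (1.813 / 1.273)^(1/3).
r = 1.4242^(1/3) ≈ 1.1251

1.125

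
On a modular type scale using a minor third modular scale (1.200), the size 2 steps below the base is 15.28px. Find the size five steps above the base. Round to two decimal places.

15.28 × 1.200⁷ = 15.28 × 3.58318 ≈ 54.751

54.75px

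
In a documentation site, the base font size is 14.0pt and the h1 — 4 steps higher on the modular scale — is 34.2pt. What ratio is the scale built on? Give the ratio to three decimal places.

The ratio satisfies 14.0 × r⁴ = 34.2, so r = (34.2 / 14.0)^(1/4).
r = 2.4429^(1/4) ≈ 1.2502

1.250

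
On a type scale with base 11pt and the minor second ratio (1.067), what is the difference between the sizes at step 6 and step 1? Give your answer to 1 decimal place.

4.5pt

Step 1: 11.0 × 1.067 = 11.737pt
Step 6: 11.0 × 1.067⁶ = 16.232pt
Difference: 16.232 − 11.737 = 4.495pt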